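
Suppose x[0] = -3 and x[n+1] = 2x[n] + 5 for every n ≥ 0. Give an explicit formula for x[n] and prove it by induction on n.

Claim: x[n] = 2^{n+1} − 5.

Base case: x[0] = -3, and 2^{0+1} − 5 = 2 − 5 = -3.
Assume x[j] = 2^{j+1} − 5 for some j ≥ 0.
Then x[j+1] = 2x[j] + 5 = 2·(2^{j+1} − 5) + 5 = 2^{j+2} − 10 + 5 = 2^{j+2} − 5.
By induction, x[n] = 2^{n+1} − 5 for all n ≥ 0.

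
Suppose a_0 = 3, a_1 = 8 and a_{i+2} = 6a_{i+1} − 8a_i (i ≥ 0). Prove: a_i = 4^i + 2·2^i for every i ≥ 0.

Base cases: a_0 = 3 and 4^0 + 2·2^0 = 3; a_1 = 8 and 4^1 + 2·2^1 = 8.
Assume a_j = 4^j + 2·2^j for all 0 ≤ j ≤ m, where m ≥ 1.
Then a_{m+1} = 6a_m − 8a_{m−1} = 6·(4^m + 2·2^m) − 8·(4^{m−1} + 2·2^{m−1}) = (6·4 − 8)4^{m−1} + 2·(6·2 − 8)2^{m−1} = 16·4^{m−1} + 8·2^{m−1} = 4^{m+1} + 2·2^{m+1}.
By strong induction, a_i = 4^i + 2·2^i for all i ≥ 0.

a_i = 4^i + 2·2^i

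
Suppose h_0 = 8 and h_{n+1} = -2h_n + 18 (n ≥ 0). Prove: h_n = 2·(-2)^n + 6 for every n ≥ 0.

Base case: h_0 = 8, and 2·(-2)^0 + 6 = 2 + 6 = 8.
Assume h_r = 2·(-2)^r + 6 for some r ≥ 0.
Then h_{r+1} = -2h_r + 18 = -2·(2·(-2)^r + 6) + 18 = -4·(-2)^r − 12 + 18 = 2·(-2)^{r+1} + 6.
Hence h_n = 2·(-2)^n + 6 for every n ≥ 0, by induction.

h_n = 2·(-2)^n + 6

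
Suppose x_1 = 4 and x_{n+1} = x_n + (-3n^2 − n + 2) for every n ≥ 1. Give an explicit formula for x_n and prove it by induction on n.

Claim: x_n = -n^3 + n^2 + 2n + 2.

Base case: x_1 = 4, and -1^3 + 1^2 + 2·1 + 2 = 4.
Assume x_r = -r^3 + r^2 + 2r + 2.
Then x_{r+1} = x_r + (-3r^2 − r + 2) = (-r^3 + r^2 + 2r + 2) + (-3r^2 − r + 2) = -r^3 − 2r^2 + r + 4,
and -(r+1)^3 + (r+1)^2 + 2·(r+1) + 2 = -r^3 − 2r^2 + r + 4.
By induction, x_n = -n^3 + n^2 + 2n + 2 for all n ≥ 1.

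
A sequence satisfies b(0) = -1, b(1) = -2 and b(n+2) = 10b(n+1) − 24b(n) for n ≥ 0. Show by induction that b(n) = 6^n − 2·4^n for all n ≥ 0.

Base cases: b(0) = -1 and 6^0 − 2·4^0 = -1; b(1) = -2 and 6^1 − 2·4^1 = -2.
Assume b(j) = 6^j − 2·4^j for all 0 ≤ j ≤ m, where m ≥ 1.
Then b(m+1) = 10b(m) − 24b(m−1) = 10·(6^m − 2·4^m) − 24·(6^{m−1} − 2·4^{m−1}) = (10·6 − 24)6^{m−1} − 2·(10·4 − 24)4^{m−1} = 36·6^{m−1} − 32·4^{m−1} = 6^{m+1} − 2·4^{m+1}.
By strong induction, b(n) = 6^n − 2·4^n for all n ≥ 0.

b(n) = 6^n − 2·4^n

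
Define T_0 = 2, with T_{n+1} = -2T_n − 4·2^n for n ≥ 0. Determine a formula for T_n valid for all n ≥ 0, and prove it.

Claim: T_n = 3·(-2)^n − 2^n.

Base case: T_0 = 2, and 3·(-2)^0 − 2^0 = 3 − 1 = 2.
Assume T_m = 3·(-2)^m − 2^m for some m ≥ 0.
Then T_{m+1} = -2T_m − 4·2^m = -2·(3·(-2)^m − 2^m) − 4·2^m = 3·(-2)^{m+1} + 2·2^m − 4·2^m = 3·(-2)^{m+1} − 2·2^m = 3·(-2)^{m+1} − 2^{m+1}.
Hence T_n = 3·(-2)^n − 2^n for every n ≥ 0, by induction.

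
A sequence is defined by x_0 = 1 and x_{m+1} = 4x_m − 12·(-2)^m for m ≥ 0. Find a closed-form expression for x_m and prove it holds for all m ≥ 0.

Claim: x_m = -4^m + 2·(-2)^m.

Base case: x_0 = 1, and -4^0 + 2·(-2)^0 = -1 + 2 = 1.
Assume x_k = -4^k + 2·(-2)^k for some k ≥ 0.
Then x_{k+1} = 4x_k − 12·(-2)^k = 4·(-4^k + 2·(-2)^k) − 12·(-2)^k = -4^{k+1} + 8·(-2)^k − 12·(-2)^k = -4^{k+1} − 4·(-2)^k = -4^{k+1} + 2·(-2)^{k+1}.
This completes the inductive step, so x_m = -4^m + 2·(-2)^m for all m ≥ 0.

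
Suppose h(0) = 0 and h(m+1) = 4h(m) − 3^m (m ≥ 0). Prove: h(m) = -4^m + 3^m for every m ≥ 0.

Base case: h(0) = 0, and -4^0 + 3^0 = -1 + 1 = 0.
Assume h(k) = -4^k + 3^k for some k ≥ 0.
Then h(k+1) = 4h(k) − 3^k = 4·(-4^k + 3^k) − 3^k = -4^{k+1} + 4·3^k − 3^k = -4^{k+1} + 3·3^k = -4^{k+1} + 3^{k+1}.
This completes the inductive step, so h(m) = -4^m + 3^m for all m ≥ 0.

h(m) = -4^m + 3^m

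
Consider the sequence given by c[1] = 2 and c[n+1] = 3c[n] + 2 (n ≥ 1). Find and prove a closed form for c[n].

Claim: c[n] = 3^n − 1.

Base case: c[1] = 2, and 3^1 − 1 = 3 − 1 = 2.
Assume c[m] = 3^m − 1 for some m ≥ 1.
Then c[m+1] = 3c[m] + 2 = 3·(3^m − 1) + 2 = 3^{m+1} − 3 + 2 = 3^{m+1} − 1.
By induction, c[n] = 3^n − 1 for all n ≥ 1.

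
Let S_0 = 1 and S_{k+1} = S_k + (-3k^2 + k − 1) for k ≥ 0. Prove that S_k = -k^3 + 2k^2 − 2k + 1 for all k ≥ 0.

Base case: S_0 = 1, and -0^3 + 2·0^2 − 2·0 + 1 = 1.
Assume S_r = -r^3 + 2r^2 − 2r + 1.
Then S_{r+1} = S_r + (-3r^2 + r − 1) = (-r^3 + 2r^2 − 2r + 1) + (-3r^2 + r − 1) = -r^3 − r^2 − r,
and -(r+1)^3 + 2·(r+1)^2 − 2·(r+1) + 1 = -r^3 − r^2 − r.
By induction, S_k = -k^3 + 2k^2 − 2k + 1 for all k ≥ 0.

S_k = -k^3 + 2k^2 − 2k + 1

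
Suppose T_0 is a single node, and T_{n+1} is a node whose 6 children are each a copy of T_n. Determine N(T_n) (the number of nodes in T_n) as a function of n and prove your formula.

Claim: N(T_n) = (6^{n+1} − 1)/5.

Base case: N(T_0) = 1, and (6^{0+1} − 1)/5 = 1.
Assume N(T_j) = (6^{j+1} − 1)/5.
Then N(T_{j+1}) = 1 + 6N(T_j) = 1 + 6·(6^{j+1} − 1)/5 = 1 + (6^{j+2} − 6)/5 = (5 + 6^{j+2} − 6)/5 = (6^{j+2} − 1)/5.
So the formula holds for j+1, and by induction N(T_n) = (6^{n+1} − 1)/5 for all n ≥ 0.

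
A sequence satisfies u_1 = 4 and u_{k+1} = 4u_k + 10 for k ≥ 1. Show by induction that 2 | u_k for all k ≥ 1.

Base case: u_1 = 4 = 2·2, so 2 | u_1.
Assume 2 | u_m, so u_m = 2t for some integer t.
Then u_{m+1} = 4u_m + 10 = 4·(2t) + 10 = 2(4t + 5), so 2 | u_{m+1}.
This completes the inductive step, so 2 | u_k for all k ≥ 1.

2 | u_k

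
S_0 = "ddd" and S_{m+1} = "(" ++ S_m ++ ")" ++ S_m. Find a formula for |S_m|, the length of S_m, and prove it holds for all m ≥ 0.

Claim: |S_m| = 5·2^m − 2.

Base case: |S_0| = 3, and 5·2^0 − 2 = 3.
Assume |S_j| = 5·2^j − 2.
Then |S_{j+1}| = 1 + |S_j| + 1 + |S_j| = 2|S_j| + 2 = 2(5·2^j − 2) + 2 = 5·2^{j+1} − 4 + 2 = 5·2^{j+1} − 2.
Hence |S_m| = 5·2^m − 2 for every m ≥ 0, by induction.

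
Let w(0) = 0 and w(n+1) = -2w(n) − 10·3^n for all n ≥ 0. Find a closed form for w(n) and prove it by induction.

Claim: w(n) = 2·(-2)^n − 2·3^n.

Base case: w(0) = 0, and 2·(-2)^0 − 2·3^0 = 2 − 2 = 0.
Assume w(r) = 2·(-2)^r − 2·3^r for some r ≥ 0.
Then w(r+1) = -2w(r) − 10·3^r = -2·(2·(-2)^r − 2·3^r) − 10·3^r = 2·(-2)^{r+1} + 4·3^r − 10·3^r = 2·(-2)^{r+1} − 6·3^r = 2·(-2)^{r+1} − 2·3^{r+1}.
So the formula holds for r+1, and by induction w(n) = 2·(-2)^n − 2·3^n for all n ≥ 0.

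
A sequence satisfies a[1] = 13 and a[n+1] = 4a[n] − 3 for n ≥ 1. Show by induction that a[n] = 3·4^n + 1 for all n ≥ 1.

Base case: a[1] = 13, and 3·4^1 + 1 = 12 + 1 = 13.
Assume a[m] = 3·4^m + 1 for some m ≥ 1.
Then a[m+1] = 4a[m] − 3 = 4·(3·4^m + 1) − 3 = 12·4^m + 4 − 3 = 3·4^{m+1} + 1.
This completes the inductive step, so a[n] = 3·4^n + 1 for all n ≥ 1.

a[n] = 3·4^n + 1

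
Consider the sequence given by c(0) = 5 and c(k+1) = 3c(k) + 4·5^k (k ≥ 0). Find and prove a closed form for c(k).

Claim: c(k) = 3·3^k + 2·5^k.

Base case: c(0) = 5, and 3·3^0 + 2·5^0 = 3 + 2 = 5.
Assume c(r) = 3·3^r + 2·5^r for some r ≥ 0.
Then c(r+1) = 3c(r) + 4·5^r = 3·(3·3^r + 2·5^r) + 4·5^r = 3·3^{r+1} + 6·5^r + 4·5^r = 3·3^{r+1} + 10·5^r = 3·3^{r+1} + 2·5^{r+1}.
By induction, c(k) = 3·3^k + 2·5^k for all k ≥ 0.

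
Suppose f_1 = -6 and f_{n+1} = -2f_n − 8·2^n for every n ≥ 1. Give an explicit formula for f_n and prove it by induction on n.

Claim: f_n = (-2)^n − 2·2^n.

Base case: f_1 = -6, and (-2)^1 − 2·2^1 = -2 − 4 = -6.
Assume f_k = (-2)^k − 2·2^k for some k ≥ 1.
Then f_{k+1} = -2f_k − 8·2^k = -2·((-2)^k − 2·2^k) − 8·2^k = (-2)^{k+1} + 4·2^k − 8·2^k = (-2)^{k+1} − 4·2^k = (-2)^{k+1} − 2·2^{k+1}.
This completes the inductive step, so f_n = (-2)^n − 2·2^n for all n ≥ 1.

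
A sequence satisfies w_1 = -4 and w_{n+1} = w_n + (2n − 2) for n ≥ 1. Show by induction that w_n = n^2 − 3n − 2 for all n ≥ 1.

Base case: w_1 = -4, and 1^2 − 3·1 − 2 = -4.
Assume w_j = j^2 − 3j − 2.
Then w_{j+1} = w_j + (2j − 2) = (j^2 − 3j − 2) + (2j − 2) = j^2 − j − 4,
and (j+1)^2 − 3·(j+1) − 2 = j^2 − j − 4.
Hence w_n = n^2 − 3n − 2 for every n ≥ 1, by induction.

w_n = n^2 − 3n − 2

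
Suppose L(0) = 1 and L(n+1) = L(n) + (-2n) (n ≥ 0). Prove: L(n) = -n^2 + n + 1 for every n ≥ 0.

Base case: L(0) = 1, and -0^2 + 0 + 1 = 1.
Assume L(m) = -m^2 + m + 1.
Then L(m+1) = L(m) + (-2m) = (-m^2 + m + 1) + (-2m) = -m^2 − m + 1,
and -(m+1)^2 + (m+1) + 1 = -m^2 − m + 1.
By induction, L(n) = -n^2 + n + 1 for all n ≥ 0.

L(n) = -n^2 + n + 1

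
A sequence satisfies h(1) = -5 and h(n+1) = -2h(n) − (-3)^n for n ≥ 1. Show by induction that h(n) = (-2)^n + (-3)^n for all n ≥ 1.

Base case: h(1) = -5, and (-2)^1 + (-3)^1 = -2 − 3 = -5.
Assume h(k) = (-2)^k + (-3)^k for some k ≥ 1.
Then h(k+1) = -2h(k) − (-3)^k = -2·((-2)^k + (-3)^k) − (-3)^k = (-2)^{k+1} − 2·(-3)^k − (-3)^k = (-2)^{k+1} − 3·(-3)^k = (-2)^{k+1} + (-3)^{k+1}.
This completes the inductive step, so h(n) = (-2)^n + (-3)^n for all n ≥ 1.

h(n) = (-2)^n + (-3)^n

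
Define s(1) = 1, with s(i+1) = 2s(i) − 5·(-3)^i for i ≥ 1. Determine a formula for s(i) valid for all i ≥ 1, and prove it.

Claim: s(i) = 2·2^i + (-3)^i.

Base case: s(1) = 1, and 2·2^1 + (-3)^1 = 4 − 3 = 1.
Assume s(k) = 2·2^k + (-3)^k for some k ≥ 1.
Then s(k+1) = 2s(k) − 5·(-3)^k = 2·(2·2^k + (-3)^k) − 5·(-3)^k = 2·2^{k+1} + 2·(-3)^k − 5·(-3)^k = 2·2^{k+1} − 3·(-3)^k = 2·2^{k+1} + (-3)^{k+1}.
This completes the inductive step, so s(i) = 2·2^i + (-3)^i for all i ≥ 1.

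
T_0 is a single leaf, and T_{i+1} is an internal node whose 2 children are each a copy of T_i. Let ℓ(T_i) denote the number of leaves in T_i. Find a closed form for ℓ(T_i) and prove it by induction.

Claim: ℓ(T_i) = 2^i.

Base case: ℓ(T_0) = 1, and 2^0 = 1.
Assume ℓ(T_k) = 2^k.
Then ℓ(T_{k+1}) = 2·ℓ(T_k) = 2·2^k = 2^{k+1}.
So the formula holds for k+1, and by induction ℓ(T_i) = 2^i for all i ≥ 0.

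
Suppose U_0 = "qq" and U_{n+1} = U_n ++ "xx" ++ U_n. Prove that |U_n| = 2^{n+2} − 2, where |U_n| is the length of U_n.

Base case: |U_0| = 2, and 2^{0+2} − 2 = 2.
Assume |U_m| = 2^{m+2} − 2.
Then |U_{m+1}| = |U_m| + 2 + |U_m| = 2|U_m| + 2 = 2(2^{m+2} − 2) + 2 = 2^{m+3} − 4 + 2 = 2^{m+3} − 2.
Hence |U_n| = 2^{n+2} − 2 for every n ≥ 0, by induction.

|U_n| = 2^{n+2} − 2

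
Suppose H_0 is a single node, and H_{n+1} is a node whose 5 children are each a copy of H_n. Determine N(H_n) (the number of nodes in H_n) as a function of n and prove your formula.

Claim: N(H_n) = (5^{n+1} − 1)/4.

Base case: N(H_0) = 1, and (5^{0+1} − 1)/4 = 1.
Assume N(H_k) = (5^{k+1} − 1)/4.
Then N(H_{k+1}) = 1 + 5N(H_k) = 1 + 5·(5^{k+1} − 1)/4 = 1 + (5^{k+2} − 5)/4 = (4 + 5^{k+2} − 5)/4 = (5^{k+2} − 1)/4.
This completes the inductive step, so N(H_n) = (5^{n+1} − 1)/4 for all n ≥ 0.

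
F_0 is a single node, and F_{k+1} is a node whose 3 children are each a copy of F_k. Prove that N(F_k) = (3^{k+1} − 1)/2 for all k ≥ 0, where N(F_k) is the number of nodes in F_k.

Base case: N(F_0) = 1, and (3^{0+1} − 1)/2 = 1.
Assume N(F_j) = (3^{j+1} − 1)/2.
Then N(F_{j+1}) = 1 + 3N(F_j) = 1 + 3·(3^{j+1} − 1)/2 = 1 + (3^{j+2} − 3)/2 = (2 + 3^{j+2} − 3)/2 = (3^{j+2} − 1)/2.
So the formula holds for j+1, and by induction N(F_k) = (3^{k+1} − 1)/2 for all k ≥ 0.

N(F_k) = (3^{k+1} − 1)/2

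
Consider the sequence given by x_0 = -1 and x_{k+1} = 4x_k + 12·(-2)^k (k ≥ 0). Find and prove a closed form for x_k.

Claim: x_k = 4^k − 2·(-2)^k.

Base case: x_0 = -1, and 4^0 − 2·(-2)^0 = 1 − 2 = -1.
Assume x_m = 4^m − 2·(-2)^m for some m ≥ 0.
Then x_{m+1} = 4x_m + 12·(-2)^m = 4·(4^m − 2·(-2)^m) + 12·(-2)^m = 4^{m+1} − 8·(-2)^m + 12·(-2)^m = 4^{m+1} + 4·(-2)^m = 4^{m+1} − 2·(-2)^{m+1}.
So the formula holds for m+1, and by induction x_k = 4^k − 2·(-2)^k for all k ≥ 0.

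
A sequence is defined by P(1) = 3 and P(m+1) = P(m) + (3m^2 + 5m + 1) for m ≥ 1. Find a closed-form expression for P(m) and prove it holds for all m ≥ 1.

Claim: P(m) = m^3 + m^2 − m + 2.

Base case: P(1) = 3, and 1^3 + 1^2 − 1 + 2 = 3.
Assume P(j) = j^3 + j^2 − j + 2.
Then P(j+1) = P(j) + (3j^2 + 5j + 1) = (j^3 + j^2 − j + 2) + (3j^2 + 5j + 1) = j^3 + 4j^2 + 4j + 3,
and (j+1)^3 + (j+1)^2 − (j+1) + 2 = j^3 + 4j^2 + 4j + 3.
Hence P(m) = m^3 + m^2 − m + 2 for every m ≥ 1, by induction.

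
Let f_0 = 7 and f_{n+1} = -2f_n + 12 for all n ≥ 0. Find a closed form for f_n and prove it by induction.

Claim: f_n = 3·(-2)^n + 4.

Base case: f_0 = 7, and 3·(-2)^0 + 4 = 3 + 4 = 7.
Assume f_k = 3·(-2)^k + 4 for some k ≥ 0.
Then f_{k+1} = -2f_k + 12 = -2·(3·(-2)^k + 4) + 12 = -6·(-2)^k − 8 + 12 = 3·(-2)^{k+1} + 4.
This completes the inductive step, so f_n = 3·(-2)^n + 4 for all n ≥ 0.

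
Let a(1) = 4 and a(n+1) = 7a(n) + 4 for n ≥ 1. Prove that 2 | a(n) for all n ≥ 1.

Base case: a(1) = 4 = 2·2, so 2 | a(1).
Assume 2 | a(k), so a(k) = 2t for some integer t.
Then a(k+1) = 7a(k) + 4 = 7·(2t) + 4 = 2(7t + 2), so 2 | a(k+1).
This completes the inductive step, so 2 | a(n) for all n ≥ 1.

2 | a(n)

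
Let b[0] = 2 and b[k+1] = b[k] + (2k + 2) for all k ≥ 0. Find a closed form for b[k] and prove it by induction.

Claim: b[k] = k^2 + k + 2.

Base case: b[0] = 2, and 0^2 + 0 + 2 = 2.
Assume b[j] = j^2 + j + 2.
Then b[j+1] = b[j] + (2j + 2) = (j^2 + j + 2) + (2j + 2) = j^2 + 3j + 4,
and (j+1)^2 + (j+1) + 2 = j^2 + 3j + 4.
By induction, b[k] = k^2 + k + 2 for all k ≥ 0.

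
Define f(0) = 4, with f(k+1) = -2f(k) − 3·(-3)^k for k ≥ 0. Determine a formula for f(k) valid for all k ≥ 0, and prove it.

Claim: f(k) = (-2)^k + 3·(-3)^k.

Base case: f(0) = 4, and (-2)^0 + 3·(-3)^0 = 1 + 3 = 4.
Assume f(m) = (-2)^m + 3·(-3)^m for some m ≥ 0.
Then f(m+1) = -2f(m) − 3·(-3)^m = -2·((-2)^m + 3·(-3)^m) − 3·(-3)^m = (-2)^{m+1} − 6·(-3)^m − 3·(-3)^m = (-2)^{m+1} − 9·(-3)^m = (-2)^{m+1} + 3·(-3)^{m+1}.
This completes the inductive step, so f(k) = (-2)^k + 3·(-3)^k for all k ≥ 0.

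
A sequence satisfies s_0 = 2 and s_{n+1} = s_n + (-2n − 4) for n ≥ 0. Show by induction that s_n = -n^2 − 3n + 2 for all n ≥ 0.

Base case: s_0 = 2, and -0^2 − 3·0 + 2 = 2.
Assume s_k = -k^2 − 3k + 2.
Then s_{k+1} = s_k + (-2k − 4) = (-k^2 − 3k + 2) + (-2k − 4) = -k^2 − 5k − 2,
and -(k+1)^2 − 3·(k+1) + 2 = -k^2 − 5k − 2.
Hence s_n = -n^2 − 3n + 2 for every n ≥ 0, by induction.

s_n = -n^2 − 3n + 2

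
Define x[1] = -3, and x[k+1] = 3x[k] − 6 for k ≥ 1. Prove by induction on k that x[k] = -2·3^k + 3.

Base case: x[1] = -3, and -2·3^1 + 3 = -6 + 3 = -3.
Assume x[m] = -2·3^m + 3 for some m ≥ 1.
Then x[m+1] = 3x[m] − 6 = 3·(-2·3^m + 3) − 6 = -6·3^m + 9 − 6 = -2·3^{m+1} + 3.
This completes the inductive step, so x[k] = -2·3^k + 3 for all k ≥ 1.

x[k] = -2·3^k + 3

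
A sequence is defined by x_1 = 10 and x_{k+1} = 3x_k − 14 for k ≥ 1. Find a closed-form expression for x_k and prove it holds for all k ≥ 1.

Claim: x_k = 3^k + 7.

Base case: x_1 = 10, and 3^1 + 7 = 3 + 7 = 10.
Assume x_j = 3^j + 7 for some j ≥ 1.
Then x_{j+1} = 3x_j − 14 = 3·(3^j + 7) − 14 = 3^{j+1} + 21 − 14 = 3^{j+1} + 7.
By induction, x_k = 3^k + 7 for all k ≥ 1.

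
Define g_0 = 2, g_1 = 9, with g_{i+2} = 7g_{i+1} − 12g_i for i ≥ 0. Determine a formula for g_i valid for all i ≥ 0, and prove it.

Claim: g_i = 3·4^i − 3^i.

Base cases: g_0 = 2 and 3·4^0 − 3^0 = 2; g_1 = 9 and 3·4^1 − 3^1 = 9.
Assume g_j = 3·4^j − 3^j for all 0 ≤ j ≤ r, where r ≥ 1.
Then g_{r+1} = 7g_r − 12g_{r−1} = 7·(3·4^r − 3^r) − 12·(3·4^{r−1} − 3^{r−1}) = 3·(7·4 − 12)4^{r−1} − (7·3 − 12)3^{r−1} = 48·4^{r−1} − 9·3^{r−1} = 3·4^{r+1} − 3^{r+1}.
So the formula holds for r+1, and by strong induction g_i = 3·4^i − 3^i for all i ≥ 0.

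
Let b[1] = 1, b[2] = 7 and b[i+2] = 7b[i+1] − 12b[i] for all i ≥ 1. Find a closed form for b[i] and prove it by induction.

Claim: b[i] = 4^i − 3^i.

Base cases: b[1] = 1 and 4^1 − 3^1 = 1; b[2] = 7 and 4^2 − 3^2 = 7.
Assume b[j] = 4^j − 3^j for all 1 ≤ j ≤ m, where m ≥ 2.
Then b[m+1] = 7b[m] − 12b[m−1] = 7·(4^m − 3^m) − 12·(4^{m−1} − 3^{m−1}) = (7·4 − 12)4^{m−1} − (7·3 − 12)3^{m−1} = 16·4^{m−1} − 9·3^{m−1} = 4^{m+1} − 3^{m+1}.
Hence b[i] = 4^i − 3^i for every i ≥ 1, by strong induction.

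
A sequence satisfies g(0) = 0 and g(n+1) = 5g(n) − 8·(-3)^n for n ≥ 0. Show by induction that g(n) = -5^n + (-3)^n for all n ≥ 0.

Base case: g(0) = 0, and -5^0 + (-3)^0 = -1 + 1 = 0.
Assume g(m) = -5^m + (-3)^m for some m ≥ 0.
Then g(m+1) = 5g(m) − 8·(-3)^m = 5·(-5^m + (-3)^m) − 8·(-3)^m = -5^{m+1} + 5·(-3)^m − 8·(-3)^m = -5^{m+1} − 3·(-3)^m = -5^{m+1} + (-3)^{m+1}.
By induction, g(n) = -5^n + (-3)^n for all n ≥ 0.

g(n) = -5^n + (-3)^n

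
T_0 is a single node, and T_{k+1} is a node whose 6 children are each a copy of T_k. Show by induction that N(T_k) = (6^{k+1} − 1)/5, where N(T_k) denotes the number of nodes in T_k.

Base case: N(T_0) = 1, and (6^{0+1} − 1)/5 = 1.
Assume N(T_r) = (6^{r+1} − 1)/5.
Then N(T_{r+1}) = 1 + 6N(T_r) = 1 + 6·(6^{r+1} − 1)/5 = 1 + (6^{r+2} − 6)/5 = (5 + 6^{r+2} − 6)/5 = (6^{r+2} − 1)/5.
So the formula holds for r+1, and by induction N(T_k) = (6^{k+1} − 1)/5 for all k ≥ 0.

N(T_k) = (6^{k+1} − 1)/5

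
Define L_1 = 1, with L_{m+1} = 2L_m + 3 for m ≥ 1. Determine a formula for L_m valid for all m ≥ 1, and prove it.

Claim: L_m = 2^{m+1} − 3.

Base case: L_1 = 1, and 2^{1+1} − 3 = 4 − 3 = 1.
Assume L_k = 2^{k+1} − 3 for some k ≥ 1.
Then L_{k+1} = 2L_k + 3 = 2·(2^{k+1} − 3) + 3 = 2^{k+2} − 6 + 3 = 2^{k+2} − 3.
So the formula holds for k+1, and by induction L_m = 2^{m+1} − 3 for all m ≥ 1.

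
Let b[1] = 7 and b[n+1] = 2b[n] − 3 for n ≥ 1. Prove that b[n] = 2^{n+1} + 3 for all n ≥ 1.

Base case: b[1] = 7, and 2^{1+1} + 3 = 4 + 3 = 7.
Assume b[m] = 2^{m+1} + 3 for some m ≥ 1.
Then b[m+1] = 2b[m] − 3 = 2·(2^{m+1} + 3) − 3 = 2^{m+2} + 6 − 3 = 2^{m+2} + 3.
By induction, b[n] = 2^{n+1} + 3 for all n ≥ 1.

b[n] = 2^{n+1} + 3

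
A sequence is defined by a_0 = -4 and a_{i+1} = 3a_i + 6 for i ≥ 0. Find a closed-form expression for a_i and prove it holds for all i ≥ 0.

Claim: a_i = -3^i − 3.

Base case: a_0 = -4, and -3^0 − 3 = -1 − 3 = -4.
Assume a_k = -3^k − 3 for some k ≥ 0.
Then a_{k+1} = 3a_k + 6 = 3·(-3^k − 3) + 6 = -3^{k+1} − 9 + 6 = -3^{k+1} − 3.
This completes the inductive step, so a_i = -3^i − 3 for all i ≥ 0.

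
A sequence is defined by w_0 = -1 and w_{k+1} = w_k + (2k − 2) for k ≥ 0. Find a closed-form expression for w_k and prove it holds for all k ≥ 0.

Claim: w_k = k^2 − 3k − 1.

Base case: w_0 = -1, and 0^2 − 3·0 − 1 = -1.
Assume w_r = r^2 − 3r − 1.
Then w_{r+1} = w_r + (2r − 2) = (r^2 − 3r − 1) + (2r − 2) = r^2 − r − 3,
and (r+1)^2 − 3·(r+1) − 1 = r^2 − r − 3.
Hence w_k = k^2 − 3k − 1 for every k ≥ 0, by induction.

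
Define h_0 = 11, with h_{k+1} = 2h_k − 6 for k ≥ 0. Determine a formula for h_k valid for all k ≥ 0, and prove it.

Claim: h_k = 5·2^k + 6.

Base case: h_0 = 11, and 5·2^0 + 6 = 5 + 6 = 11.
Assume h_m = 5·2^m + 6 for some m ≥ 0.
Then h_{m+1} = 2h_m − 6 = 2·(5·2^m + 6) − 6 = 10·2^m + 12 − 6 = 5·2^{m+1} + 6.
This completes the inductive step, so h_k = 5·2^k + 6 for all k ≥ 0.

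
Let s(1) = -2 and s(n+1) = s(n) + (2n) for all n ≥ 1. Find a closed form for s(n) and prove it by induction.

Claim: s(n) = n^2 − n − 2.

Base case: s(1) = -2, and 1^2 − 1 − 2 = -2.
Assume s(k) = k^2 − k − 2.
Then s(k+1) = s(k) + (2k) = (k^2 − k − 2) + (2k) = k^2 + k − 2,
and (k+1)^2 − (k+1) − 2 = k^2 + k − 2.
Hence s(n) = n^2 − n − 2 for every n ≥ 1, by induction.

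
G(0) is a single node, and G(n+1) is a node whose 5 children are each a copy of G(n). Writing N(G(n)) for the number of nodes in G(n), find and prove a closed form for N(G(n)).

Claim: N(G(n)) = (5^{n+1} − 1)/4.

Base case: N(G(0)) = 1, and (5^{0+1} − 1)/4 = 1.
Assume N(G(j)) = (5^{j+1} − 1)/4.
Then N(G(j+1)) = 1 + 5N(G(j)) = 1 + 5·(5^{j+1} − 1)/4 = 1 + (5^{j+2} − 5)/4 = (4 + 5^{j+2} − 5)/4 = (5^{j+2} − 1)/4.
So the formula holds for j+1, and by induction N(G(n)) = (5^{n+1} − 1)/4 for all n ≥ 0.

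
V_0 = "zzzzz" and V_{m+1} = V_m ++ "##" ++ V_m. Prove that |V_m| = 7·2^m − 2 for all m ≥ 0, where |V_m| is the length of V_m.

Base case: |V_0| = 5, and 7·2^0 − 2 = 5.
Assume |V_k| = 7·2^k − 2.
Then |V_{k+1}| = |V_k| + 2 + |V_k| = 2|V_k| + 2 = 2(7·2^k − 2) + 2 = 7·2^{k+1} − 4 + 2 = 7·2^{k+1} − 2.
This completes the inductive step, so |V_m| = 7·2^m − 2 for all m ≥ 0.

|V_m| = 7·2^m − 2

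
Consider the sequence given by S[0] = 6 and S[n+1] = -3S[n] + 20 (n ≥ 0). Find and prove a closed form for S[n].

Claim: S[n] = (-3)^n + 5.

Base case: S[0] = 6, and (-3)^0 + 5 = 1 + 5 = 6.
Assume S[m] = (-3)^m + 5 for some m ≥ 0.
Then S[m+1] = -3S[m] + 20 = -3·((-3)^m + 5) + 20 = -3·(-3)^m − 15 + 20 = (-3)^{m+1} + 5.
This completes the inductive step, so S[n] = (-3)^n + 5 for all n ≥ 0.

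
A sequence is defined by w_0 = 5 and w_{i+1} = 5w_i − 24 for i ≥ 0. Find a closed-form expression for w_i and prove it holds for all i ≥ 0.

Claim: w_i = -5^i + 6.

Base case: w_0 = 5, and -5^0 + 6 = -1 + 6 = 5.
Assume w_r = -5^r + 6 for some r ≥ 0.
Then w_{r+1} = 5w_r − 24 = 5·(-5^r + 6) − 24 = -5^{r+1} + 30 − 24 = -5^{r+1} + 6.
Hence w_i = -5^i + 6 for every i ≥ 0, by induction.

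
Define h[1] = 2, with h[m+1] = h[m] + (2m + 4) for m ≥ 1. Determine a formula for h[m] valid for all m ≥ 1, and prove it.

Claim: h[m] = m^2 + 3m − 2.

Base case: h[1] = 2, and 1^2 + 3·1 − 2 = 2.
Assume h[k] = k^2 + 3k − 2.
Then h[k+1] = h[k] + (2k + 4) = (k^2 + 3k − 2) + (2k + 4) = k^2 + 5k + 2,
and (k+1)^2 + 3·(k+1) − 2 = k^2 + 5k + 2.
This completes the inductive step, so h[m] = m^2 + 3m − 2 for all m ≥ 1.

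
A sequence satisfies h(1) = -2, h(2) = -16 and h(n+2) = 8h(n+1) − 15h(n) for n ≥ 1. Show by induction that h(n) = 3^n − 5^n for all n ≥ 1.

Base cases: h(1) = -2 and 3^1 − 5^1 = -2; h(2) = -16 and 3^2 − 5^2 = -16.
Assume h(i) = 3^i − 5^i for all 1 ≤ i ≤ j, where j ≥ 2.
Then h(j+1) = 8h(j) − 15h(j−1) = 8·(3^j − 5^j) − 15·(3^{j−1} − 5^{j−1}) = (8·3 − 15)3^{j−1} − (8·5 − 15)5^{j−1} = 9·3^{j−1} − 25·5^{j−1} = 3^{j+1} − 5^{j+1}.
Hence h(n) = 3^n − 5^n for every n ≥ 1, by strong induction.

h(n) = 3^n − 5^n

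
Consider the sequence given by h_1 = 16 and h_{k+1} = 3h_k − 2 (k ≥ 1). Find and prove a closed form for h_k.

Claim: h_k = 5·3^k + 1.

Base case: h_1 = 16, and 5·3^1 + 1 = 15 + 1 = 16.
Assume h_j = 5·3^j + 1 for some j ≥ 1.
Then h_{j+1} = 3h_j − 2 = 3·(5·3^j + 1) − 2 = 15·3^j + 3 − 2 = 5·3^{j+1} + 1.
Hence h_k = 5·3^k + 1 for every k ≥ 1, by induction.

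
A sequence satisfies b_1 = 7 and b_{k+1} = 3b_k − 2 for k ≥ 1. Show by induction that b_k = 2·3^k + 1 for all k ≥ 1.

Base case: b_1 = 7, and 2·3^1 + 1 = 6 + 1 = 7.
Assume b_j = 2·3^j + 1 for some j ≥ 1.
Then b_{j+1} = 3b_j − 2 = 3·(2·3^j + 1) − 2 = 6·3^j + 3 − 2 = 2·3^{j+1} + 1.
By induction, b_k = 2·3^k + 1 for all k ≥ 1.

b_k = 2·3^k + 1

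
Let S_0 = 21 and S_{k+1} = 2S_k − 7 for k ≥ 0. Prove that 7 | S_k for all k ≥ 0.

Base case: S_0 = 21 = 7·3, so 7 | S_0.
Assume 7 | S_j, so S_j = 7t for some integer t.
Then S_{j+1} = 2S_j − 7 = 2·(7t) − 7 = 7(2t − 1), so 7 | S_{j+1}.
This completes the inductive step, so 7 | S_k for all k ≥ 0.

7 | S_k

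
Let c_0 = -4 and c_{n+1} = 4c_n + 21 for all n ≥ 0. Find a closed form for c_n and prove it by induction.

Claim: c_n = 3·4^n − 7.

Base case: c_0 = -4, and 3·4^0 − 7 = 3 − 7 = -4.
Assume c_k = 3·4^k − 7 for some k ≥ 0.
Then c_{k+1} = 4c_k + 21 = 4·(3·4^k − 7) + 21 = 12·4^k − 28 + 21 = 3·4^{k+1} − 7.
By induction, c_n = 3·4^n − 7 for all n ≥ 0.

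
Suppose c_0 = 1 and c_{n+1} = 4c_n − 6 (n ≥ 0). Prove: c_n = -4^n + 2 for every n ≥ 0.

Base case: c_0 = 1, and -4^0 + 2 = -1 + 2 = 1.
Assume c_m = -4^m + 2 for some m ≥ 0.
Then c_{m+1} = 4c_m − 6 = 4·(-4^m + 2) − 6 = -4^{m+1} + 8 − 6 = -4^{m+1} + 2.
By induction, c_n = -4^n + 2 for all n ≥ 0.

c_n = -4^n + 2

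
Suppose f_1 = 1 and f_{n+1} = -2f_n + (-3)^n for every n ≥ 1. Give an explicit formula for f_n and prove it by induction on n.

Claim: f_n = (-2)^n − (-3)^n.

Base case: f_1 = 1, and (-2)^1 − (-3)^1 = -2 + 3 = 1.
Assume f_j = (-2)^j − (-3)^j for some j ≥ 1.
Then f_{j+1} = -2f_j + (-3)^j = -2·((-2)^j − (-3)^j) + (-3)^j = (-2)^{j+1} + 2·(-3)^j + (-3)^j = (-2)^{j+1} + 3·(-3)^j = (-2)^{j+1} − (-3)^{j+1}.
By induction, f_n = (-2)^n − (-3)^n for all n ≥ 1.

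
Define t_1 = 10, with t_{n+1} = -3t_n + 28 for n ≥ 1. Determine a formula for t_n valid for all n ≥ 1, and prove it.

Claim: t_n = -(-3)^n + 7.

Base case: t_1 = 10, and -(-3)^1 + 7 = 3 + 7 = 10.
Assume t_j = -(-3)^j + 7 for some j ≥ 1.
Then t_{j+1} = -3t_j + 28 = -3·(-(-3)^j + 7) + 28 = 3·(-3)^j − 21 + 28 = -(-3)^{j+1} + 7.
By induction, t_n = -(-3)^n + 7 for all n ≥ 1.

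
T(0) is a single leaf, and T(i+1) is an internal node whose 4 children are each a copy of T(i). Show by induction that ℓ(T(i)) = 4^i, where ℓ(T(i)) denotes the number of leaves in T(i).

Base case: ℓ(T(0)) = 1, and 4^0 = 1.
Assume ℓ(T(k)) = 4^k.
Then ℓ(T(k+1)) = 4·ℓ(T(k)) = 4·4^k = 4^{k+1}.
So the formula holds for k+1, and by induction ℓ(T(i)) = 4^i for all i ≥ 0.

ℓ(T(i)) = 4^i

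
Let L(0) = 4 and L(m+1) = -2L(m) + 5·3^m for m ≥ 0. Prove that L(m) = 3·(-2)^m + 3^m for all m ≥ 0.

Base case: L(0) = 4, and 3·(-2)^0 + 3^0 = 3 + 1 = 4.
Assume L(k) = 3·(-2)^k + 3^k for some k ≥ 0.
Then L(k+1) = -2L(k) + 5·3^k = -2·(3·(-2)^k + 3^k) + 5·3^k = 3·(-2)^{k+1} − 2·3^k + 5·3^k = 3·(-2)^{k+1} + 3·3^k = 3·(-2)^{k+1} + 3^{k+1}.
Hence L(m) = 3·(-2)^m + 3^m for every m ≥ 0, by induction.

L(m) = 3·(-2)^m + 3^m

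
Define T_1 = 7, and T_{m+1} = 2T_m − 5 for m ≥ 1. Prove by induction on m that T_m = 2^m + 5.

Base case: T_1 = 7, and 2^1 + 5 = 2 + 5 = 7.
Assume T_j = 2^j + 5 for some j ≥ 1.
Then T_{j+1} = 2T_j − 5 = 2·(2^j + 5) − 5 = 2^{j+1} + 10 − 5 = 2^{j+1} + 5.
So the formula holds for j+1, and by induction T_m = 2^m + 5 for all m ≥ 1.

T_m = 2^m + 5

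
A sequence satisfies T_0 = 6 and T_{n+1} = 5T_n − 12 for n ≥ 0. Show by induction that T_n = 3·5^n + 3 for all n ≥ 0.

Base case: T_0 = 6, and 3·5^0 + 3 = 3 + 3 = 6.
Assume T_k = 3·5^k + 3 for some k ≥ 0.
Then T_{k+1} = 5T_k − 12 = 5·(3·5^k + 3) − 12 = 15·5^k + 15 − 12 = 3·5^{k+1} + 3.
By induction, T_n = 3·5^n + 3 for all n ≥ 0.

T_n = 3·5^n + 3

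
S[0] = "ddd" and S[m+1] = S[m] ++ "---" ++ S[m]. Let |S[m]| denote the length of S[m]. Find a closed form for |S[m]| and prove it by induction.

Claim: |S[m]| = 6·2^m − 3.

Base case: |S[0]| = 3, and 6·2^0 − 3 = 3.
Assume |S[k]| = 6·2^k − 3.
Then |S[k+1]| = |S[k]| + 3 + |S[k]| = 2|S[k]| + 3 = 2(6·2^k − 3) + 3 = 6·2^{k+1} − 6 + 3 = 6·2^{k+1} − 3.
Hence |S[m]| = 6·2^m − 3 for every m ≥ 0, by induction.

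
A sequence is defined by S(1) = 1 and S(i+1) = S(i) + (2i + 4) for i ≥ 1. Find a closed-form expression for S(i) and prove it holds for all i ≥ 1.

Claim: S(i) = i^2 + 3i − 3.

Base case: S(1) = 1, and 1^2 + 3·1 − 3 = 1.
Assume S(k) = k^2 + 3k − 3.
Then S(k+1) = S(k) + (2k + 4) = (k^2 + 3k − 3) + (2k + 4) = k^2 + 5k + 1,
and (k+1)^2 + 3·(k+1) − 3 = k^2 + 5k + 1.
By induction, S(i) = i^2 + 3i − 3 for all i ≥ 1.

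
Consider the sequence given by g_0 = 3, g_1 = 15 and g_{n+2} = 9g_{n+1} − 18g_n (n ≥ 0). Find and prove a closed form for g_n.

Claim: g_n = 2·6^n + 3^n.

Base cases: g_0 = 3 and 2·6^0 + 3^0 = 3; g_1 = 15 and 2·6^1 + 3^1 = 15.
Assume g_j = 2·6^j + 3^j for all 0 ≤ j ≤ k, where k ≥ 1.
Then g_{k+1} = 9g_k − 18g_{k−1} = 9·(2·6^k + 3^k) − 18·(2·6^{k−1} + 3^{k−1}) = 2·(9·6 − 18)6^{k−1} + (9·3 − 18)3^{k−1} = 72·6^{k−1} + 9·3^{k−1} = 2·6^{k+1} + 3^{k+1}.
By strong induction, g_n = 2·6^n + 3^n for all n ≥ 0.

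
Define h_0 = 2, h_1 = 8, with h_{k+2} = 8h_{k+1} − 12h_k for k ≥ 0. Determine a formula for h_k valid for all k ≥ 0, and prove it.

Claim: h_k = 2^k + 6^k.

Base cases: h_0 = 2 and 2^0 + 6^0 = 2; h_1 = 8 and 2^1 + 6^1 = 8.
Assume h_j = 2^j + 6^j for all 0 ≤ j ≤ m, where m ≥ 1.
Then h_{m+1} = 8h_m − 12h_{m−1} = 8·(2^m + 6^m) − 12·(2^{m−1} + 6^{m−1}) = (8·2 − 12)2^{m−1} + (8·6 − 12)6^{m−1} = 4·2^{m−1} + 36·6^{m−1} = 2^{m+1} + 6^{m+1}.
By strong induction, h_k = 2^k + 6^k for all k ≥ 0.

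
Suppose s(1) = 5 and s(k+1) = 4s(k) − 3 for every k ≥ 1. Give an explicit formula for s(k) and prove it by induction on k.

Claim: s(k) = 4^k + 1.

Base case: s(1) = 5, and 4^1 + 1 = 4 + 1 = 5.
Assume s(j) = 4^j + 1 for some j ≥ 1.
Then s(j+1) = 4s(j) − 3 = 4·(4^j + 1) − 3 = 4^{j+1} + 4 − 3 = 4^{j+1} + 1.
Hence s(k) = 4^k + 1 for every k ≥ 1, by induction.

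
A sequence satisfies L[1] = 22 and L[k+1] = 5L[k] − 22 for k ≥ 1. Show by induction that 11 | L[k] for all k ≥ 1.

Base case: L[1] = 22 = 11·2, so 11 | L[1].
Assume 11 | L[j], so L[j] = 11t for some integer t.
Then L[j+1] = 5L[j] − 22 = 5·(11t) − 22 = 11(5t − 2), so 11 | L[j+1].
By induction, 11 | L[k] for all k ≥ 1.

11 | L[k]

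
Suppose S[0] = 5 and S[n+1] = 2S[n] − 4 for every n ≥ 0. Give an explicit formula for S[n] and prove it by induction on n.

Claim: S[n] = 2^n + 4.

Base case: S[0] = 5, and 2^0 + 4 = 1 + 4 = 5.
Assume S[r] = 2^r + 4 for some r ≥ 0.
Then S[r+1] = 2S[r] − 4 = 2·(2^r + 4) − 4 = 2^{r+1} + 8 − 4 = 2^{r+1} + 4.
This completes the inductive step, so S[n] = 2^n + 4 for all n ≥ 0.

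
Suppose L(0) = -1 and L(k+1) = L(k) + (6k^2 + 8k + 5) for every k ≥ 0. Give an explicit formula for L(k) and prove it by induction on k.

Claim: L(k) = 2k^3 + k^2 + 2k − 1.

Base case: L(0) = -1, and 2·0^3 + 0^2 + 2·0 − 1 = -1.
Assume L(m) = 2m^3 + m^2 + 2m − 1.
Then L(m+1) = L(m) + (6m^2 + 8m + 5) = (2m^3 + m^2 + 2m − 1) + (6m^2 + 8m + 5) = 2m^3 + 7m^2 + 10m + 4,
and 2·(m+1)^3 + (m+1)^2 + 2·(m+1) − 1 = 2m^3 + 7m^2 + 10m + 4.
By induction, L(k) = 2k^3 + k^2 + 2k − 1 for all k ≥ 0.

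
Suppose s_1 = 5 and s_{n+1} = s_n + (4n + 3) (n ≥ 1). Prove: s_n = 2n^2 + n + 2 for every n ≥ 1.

Base case: s_1 = 5, and 2·1^2 + 1 + 2 = 5.
Assume s_m = 2m^2 + m + 2.
Then s_{m+1} = s_m + (4m + 3) = (2m^2 + m + 2) + (4m + 3) = 2m^2 + 5m + 5,
and 2·(m+1)^2 + (m+1) + 2 = 2m^2 + 5m + 5.
By induction, s_n = 2n^2 + n + 2 for all n ≥ 1.

s_n = 2n^2 + n + 2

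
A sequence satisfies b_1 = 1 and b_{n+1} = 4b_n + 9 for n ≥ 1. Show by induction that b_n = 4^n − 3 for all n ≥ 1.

Base case: b_1 = 1, and 4^1 − 3 = 4 − 3 = 1.
Assume b_m = 4^m − 3 for some m ≥ 1.
Then b_{m+1} = 4b_m + 9 = 4·(4^m − 3) + 9 = 4^{m+1} − 12 + 9 = 4^{m+1} − 3.
This completes the inductive step, so b_n = 4^n − 3 for all n ≥ 1.

b_n = 4^n − 3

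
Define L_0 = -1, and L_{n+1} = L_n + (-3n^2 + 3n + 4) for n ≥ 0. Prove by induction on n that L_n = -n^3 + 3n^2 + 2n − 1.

Base case: L_0 = -1, and -0^3 + 3·0^2 + 2·0 − 1 = -1.
Assume L_k = -k^3 + 3k^2 + 2k − 1.
Then L_{k+1} = L_k + (-3k^2 + 3k + 4) = (-k^3 + 3k^2 + 2k − 1) + (-3k^2 + 3k + 4) = -k^3 + 5k + 3,
and -(k+1)^3 + 3·(k+1)^2 + 2·(k+1) − 1 = -k^3 + 5k + 3.
Hence L_n = -n^3 + 3n^2 + 2n − 1 for every n ≥ 0, by induction.

L_n = -n^3 + 3n^2 + 2n − 1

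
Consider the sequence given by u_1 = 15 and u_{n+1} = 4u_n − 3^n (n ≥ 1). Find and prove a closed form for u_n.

Claim: u_n = 3·4^n + 3^n.

Base case: u_1 = 15, and 3·4^1 + 3^1 = 12 + 3 = 15.
Assume u_k = 3·4^k + 3^k for some k ≥ 1.
Then u_{k+1} = 4u_k − 3^k = 4·(3·4^k + 3^k) − 3^k = 3·4^{k+1} + 4·3^k − 3^k = 3·4^{k+1} + 3·3^k = 3·4^{k+1} + 3^{k+1}.
Hence u_n = 3·4^n + 3^n for every n ≥ 1, by induction.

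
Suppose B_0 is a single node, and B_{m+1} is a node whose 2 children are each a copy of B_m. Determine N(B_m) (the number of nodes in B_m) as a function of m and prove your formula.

Claim: N(B_m) = 2^{m+1} − 1.

Base case: N(B_0) = 1, and 2^{0+1} − 1 = 1.
Assume N(B_j) = 2^{j+1} − 1.
Then N(B_{j+1}) = 1 + 2N(B_j) = 1 + 2(2^{j+1} − 1) = 2^{j+2} − 2 + 1 = 2^{j+2} − 1.
By induction, N(B_m) = 2^{m+1} − 1 for all m ≥ 0.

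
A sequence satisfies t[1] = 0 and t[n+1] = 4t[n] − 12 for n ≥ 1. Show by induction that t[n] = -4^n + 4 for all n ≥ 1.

Base case: t[1] = 0, and -4^1 + 4 = -4 + 4 = 0.
Assume t[m] = -4^m + 4 for some m ≥ 1.
Then t[m+1] = 4t[m] − 12 = 4·(-4^m + 4) − 12 = -4^{m+1} + 16 − 12 = -4^{m+1} + 4.
By induction, t[n] = -4^n + 4 for all n ≥ 1.

t[n] = -4^n + 4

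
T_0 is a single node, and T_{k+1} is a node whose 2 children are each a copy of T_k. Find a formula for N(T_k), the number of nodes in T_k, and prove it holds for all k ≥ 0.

Claim: N(T_k) = 2^{k+1} − 1.

Base case: N(T_0) = 1, and 2^{0+1} − 1 = 1.
Assume N(T_m) = 2^{m+1} − 1.
Then N(T_{m+1}) = 1 + 2N(T_m) = 1 + 2(2^{m+1} − 1) = 2^{m+2} − 2 + 1 = 2^{m+2} − 1.
This completes the inductive step, so N(T_k) = 2^{k+1} − 1 for all k ≥ 0.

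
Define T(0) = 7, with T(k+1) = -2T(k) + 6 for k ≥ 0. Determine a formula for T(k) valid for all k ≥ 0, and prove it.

Claim: T(k) = 5·(-2)^k + 2.

Base case: T(0) = 7, and 5·(-2)^0 + 2 = 5 + 2 = 7.
Assume T(j) = 5·(-2)^j + 2 for some j ≥ 0.
Then T(j+1) = -2T(j) + 6 = -2·(5·(-2)^j + 2) + 6 = -10·(-2)^j − 4 + 6 = 5·(-2)^{j+1} + 2.
This completes the inductive step, so T(k) = 5·(-2)^k + 2 for all k ≥ 0.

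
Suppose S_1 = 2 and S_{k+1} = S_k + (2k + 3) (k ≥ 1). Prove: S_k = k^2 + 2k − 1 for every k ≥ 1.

Base case: S_1 = 2, and 1^2 + 2·1 − 1 = 2.
Assume S_m = m^2 + 2m − 1.
Then S_{m+1} = S_m + (2m + 3) = (m^2 + 2m − 1) + (2m + 3) = m^2 + 4m + 2,
and (m+1)^2 + 2·(m+1) − 1 = m^2 + 4m + 2.
This completes the inductive step, so S_k = k^2 + 2k − 1 for all k ≥ 1.

S_k = k^2 + 2k − 1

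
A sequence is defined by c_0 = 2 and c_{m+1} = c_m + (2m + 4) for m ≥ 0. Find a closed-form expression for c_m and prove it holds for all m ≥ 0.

Claim: c_m = m^2 + 3m + 2.

Base case: c_0 = 2, and 0^2 + 3·0 + 2 = 2.
Assume c_j = j^2 + 3j + 2.
Then c_{j+1} = c_j + (2j + 4) = (j^2 + 3j + 2) + (2j + 4) = j^2 + 5j + 6,
and (j+1)^2 + 3·(j+1) + 2 = j^2 + 5j + 6.
By induction, c_m = m^2 + 3m + 2 for all m ≥ 0.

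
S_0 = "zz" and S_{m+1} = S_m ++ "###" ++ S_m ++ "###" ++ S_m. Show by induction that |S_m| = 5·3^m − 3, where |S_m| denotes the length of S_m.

Base case: |S_0| = 2, and 5·3^0 − 3 = 2.
Assume |S_j| = 5·3^j − 3.
Then |S_{j+1}| = 3|S_j| + 6 = 3(5·3^j − 3) + 6 = 5·3^{j+1} − 9 + 6 = 5·3^{j+1} − 3.
By induction, |S_m| = 5·3^m − 3 for all m ≥ 0.

|S_m| = 5·3^m − 3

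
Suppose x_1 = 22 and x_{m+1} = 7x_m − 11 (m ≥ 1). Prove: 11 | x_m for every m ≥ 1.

Base case: x_1 = 22 = 11·2, so 11 | x_1.
Assume 11 | x_r, so x_r = 11t for some integer t.
Then x_{r+1} = 7x_r − 11 = 7·(11t) − 11 = 11(7t − 1), so 11 | x_{r+1}.
This completes the inductive step, so 11 | x_m for all m ≥ 1.

11 | x_m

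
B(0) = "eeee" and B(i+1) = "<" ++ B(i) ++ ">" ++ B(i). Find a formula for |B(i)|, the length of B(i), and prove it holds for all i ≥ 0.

Claim: |B(i)| = 6·2^i − 2.

Base case: |B(0)| = 4, and 6·2^0 − 2 = 4.
Assume |B(k)| = 6·2^k − 2.
Then |B(k+1)| = 1 + |B(k)| + 1 + |B(k)| = 2|B(k)| + 2 = 2(6·2^k − 2) + 2 = 6·2^{k+1} − 4 + 2 = 6·2^{k+1} − 2.
By induction, |B(i)| = 6·2^i − 2 for all i ≥ 0.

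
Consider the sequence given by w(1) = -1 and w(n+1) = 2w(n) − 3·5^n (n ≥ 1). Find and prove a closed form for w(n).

Claim: w(n) = 2·2^n − 5^n.

Base case: w(1) = -1, and 2·2^1 − 5^1 = 4 − 5 = -1.
Assume w(j) = 2·2^j − 5^j for some j ≥ 1.
Then w(j+1) = 2w(j) − 3·5^j = 2·(2·2^j − 5^j) − 3·5^j = 2·2^{j+1} − 2·5^j − 3·5^j = 2·2^{j+1} − 5·5^j = 2·2^{j+1} − 5^{j+1}.
This completes the inductive step, so w(n) = 2·2^n − 5^n for all n ≥ 1.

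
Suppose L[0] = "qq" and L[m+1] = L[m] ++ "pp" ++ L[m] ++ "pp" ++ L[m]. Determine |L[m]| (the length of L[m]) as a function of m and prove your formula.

Claim: |L[m]| = 4·3^m − 2.

Base case: |L[0]| = 2, and 4·3^0 − 2 = 2.
Assume |L[k]| = 4·3^k − 2.
Then |L[k+1]| = 3|L[k]| + 4 = 3(4·3^k − 2) + 4 = 4·3^{k+1} − 6 + 4 = 4·3^{k+1} − 2.
So the formula holds for k+1, and by induction |L[m]| = 4·3^m − 2 for all m ≥ 0.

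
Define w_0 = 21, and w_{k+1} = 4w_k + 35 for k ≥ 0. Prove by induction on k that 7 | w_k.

Base case: w_0 = 21 = 7·3, so 7 | w_0.
Assume 7 | w_m, so w_m = 7t for some integer t.
Then w_{m+1} = 4w_m + 35 = 4·(7t) + 35 = 7(4t + 5), so 7 | w_{m+1}.
By induction, 7 | w_k for all k ≥ 0.

7 | w_k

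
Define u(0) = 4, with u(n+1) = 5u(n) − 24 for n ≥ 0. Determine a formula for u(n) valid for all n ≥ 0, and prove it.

Claim: u(n) = -2·5^n + 6.

Base case: u(0) = 4, and -2·5^0 + 6 = -2 + 6 = 4.
Assume u(m) = -2·5^m + 6 for some m ≥ 0.
Then u(m+1) = 5u(m) − 24 = 5·(-2·5^m + 6) − 24 = -10·5^m + 30 − 24 = -2·5^{m+1} + 6.
So the formula holds for m+1, and by induction u(n) = -2·5^n + 6 for all n ≥ 0.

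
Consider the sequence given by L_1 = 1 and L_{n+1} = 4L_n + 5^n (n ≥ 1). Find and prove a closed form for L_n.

Claim: L_n = -4^n + 5^n.

Base case: L_1 = 1, and -4^1 + 5^1 = -4 + 5 = 1.
Assume L_k = -4^k + 5^k for some k ≥ 1.
Then L_{k+1} = 4L_k + 5^k = 4·(-4^k + 5^k) + 5^k = -4^{k+1} + 4·5^k + 5^k = -4^{k+1} + 5·5^k = -4^{k+1} + 5^{k+1}.
This completes the inductive step, so L_n = -4^n + 5^n for all n ≥ 1.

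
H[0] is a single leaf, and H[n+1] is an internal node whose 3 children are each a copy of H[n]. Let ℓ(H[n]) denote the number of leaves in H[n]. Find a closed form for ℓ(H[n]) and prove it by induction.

Claim: ℓ(H[n]) = 3^n.

Base case: ℓ(H[0]) = 1, and 3^0 = 1.
Assume ℓ(H[j]) = 3^j.
Then ℓ(H[j+1]) = 3·ℓ(H[j]) = 3·3^j = 3^{j+1}.
Hence ℓ(H[n]) = 3^n for every n ≥ 0, by induction.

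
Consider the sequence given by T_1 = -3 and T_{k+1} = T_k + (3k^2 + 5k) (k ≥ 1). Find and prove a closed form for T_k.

Claim: T_k = k^3 + k^2 − 2k − 3.

Base case: T_1 = -3, and 1^3 + 1^2 − 2·1 − 3 = -3.
Assume T_r = r^3 + r^2 − 2r − 3.
Then T_{r+1} = T_r + (3r^2 + 5r) = (r^3 + r^2 − 2r − 3) + (3r^2 + 5r) = r^3 + 4r^2 + 3r − 3,
and (r+1)^3 + (r+1)^2 − 2·(r+1) − 3 = r^3 + 4r^2 + 3r − 3.
This completes the inductive step, so T_k = k^3 + k^2 − 2k − 3 for all k ≥ 1.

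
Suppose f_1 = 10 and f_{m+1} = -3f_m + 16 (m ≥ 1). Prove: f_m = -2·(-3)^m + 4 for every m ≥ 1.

Base case: f_1 = 10, and -2·(-3)^1 + 4 = 6 + 4 = 10.
Assume f_k = -2·(-3)^k + 4 for some k ≥ 1.
Then f_{k+1} = -3f_k + 16 = -3·(-2·(-3)^k + 4) + 16 = 6·(-3)^k − 12 + 16 = -2·(-3)^{k+1} + 4.
Hence f_m = -2·(-3)^m + 4 for every m ≥ 1, by induction.

f_m = -2·(-3)^m + 4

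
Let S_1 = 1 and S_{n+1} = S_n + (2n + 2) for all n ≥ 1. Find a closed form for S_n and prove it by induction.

Claim: S_n = n^2 + n − 1.

Base case: S_1 = 1, and 1^2 + 1 − 1 = 1.
Assume S_r = r^2 + r − 1.
Then S_{r+1} = S_r + (2r + 2) = (r^2 + r − 1) + (2r + 2) = r^2 + 3r + 1,
and (r+1)^2 + (r+1) − 1 = r^2 + 3r + 1.
Hence S_n = n^2 + n − 1 for every n ≥ 1, by induction.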